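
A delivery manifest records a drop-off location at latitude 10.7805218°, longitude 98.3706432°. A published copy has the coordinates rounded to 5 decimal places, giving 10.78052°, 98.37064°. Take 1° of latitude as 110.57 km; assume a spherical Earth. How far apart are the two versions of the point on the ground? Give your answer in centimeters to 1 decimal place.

Δlat = 10.7805218 − 10.78052 = +0.0000018°; Δlon = 98.3706432 − 98.37064 = +0.0000032°.
North–south shift: 0.0000018 × 110570 = 0.199026 m.
E–W at 10.7805°: 0.0000032° × 110570 × cos 10.7805° = 0.0000032 × 110570 × 0.9824 ≈ 0.347579 m.
Distance: √(0.199026² + 0.347579²) ≈ 0.400528 m.
That is 0.400528 m = 40.053 cm.

40.1 centimeters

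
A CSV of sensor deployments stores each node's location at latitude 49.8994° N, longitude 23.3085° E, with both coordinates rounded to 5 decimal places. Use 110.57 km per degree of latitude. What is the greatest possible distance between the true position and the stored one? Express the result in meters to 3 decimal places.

Rounding to 5 decimal places leaves each coordinate within ±5e-06° of the true value.
N–S: 5e-06° × 110570 m/° = 0.55285 m.
East–west component at 49.8994°: 5e-06° × 110570 × cos 49.8994° ≈ 5e-06 × 71221.6 ≈ 0.356108 m.
Combining orthogonally: (0.55285² + 0.356108²)^½ ≈ 0.657614 m.

0.658 meters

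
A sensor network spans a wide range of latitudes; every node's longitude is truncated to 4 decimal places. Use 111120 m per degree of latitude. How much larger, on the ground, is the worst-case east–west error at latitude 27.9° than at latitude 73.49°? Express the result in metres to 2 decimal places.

6.66 metres

Truncating at 4 decimal places can drop up to a full unit in the last place, so the longitude may be off by as much as 0.0001°.
At 27.9°: 0.0001° × 111120 × cos 27.9° = 0.0001 × 111120 × 0.8838 ≈ 9.8204 m.
Error at 73.49° = 0.0001° × 111120 × cos 73.49° ≈ 11.112 × 0.2842 = 3.1578 m.
So the lower-latitude error exceeds the higher by 9.8204 − 3.1578 = 6.6626 m.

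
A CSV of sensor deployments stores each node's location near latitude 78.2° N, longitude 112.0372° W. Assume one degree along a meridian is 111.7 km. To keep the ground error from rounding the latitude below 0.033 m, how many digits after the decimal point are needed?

7 decimal places

One degree of latitude covers 111700 m.
Rounding to N decimal places gives at most 0.5 × 10⁻ᴺ degrees of error, i.e. 0.5 × 10⁻ᴺ × 111700 m.
Setting 55850 × 10⁻ᴺ ≤ 0.033 gives 10ᴺ ≥ 1.692e+06, i.e. N ≥ 6.23.
At 6 places the error can reach 0.0558 m, but 7 places keeps it to 0.00558 m.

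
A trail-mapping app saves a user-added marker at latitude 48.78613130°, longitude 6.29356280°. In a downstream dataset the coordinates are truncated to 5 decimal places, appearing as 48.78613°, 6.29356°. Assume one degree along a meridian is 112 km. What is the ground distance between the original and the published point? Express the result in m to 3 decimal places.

0.253 m

The latitude changed by +0.00000130° and the longitude by +0.00000280°.
North–south shift: 0.00000130 × 112000 = 0.1456 m.
East–west at this latitude: 0.00000280° × 112000 × cos 48.7861° ≈ 0.00000280 × 73793.6 = 0.206622 m.
Hypotenuse of the two orthogonal shifts: √(0.1456² + 0.206622²) = 0.252769 m.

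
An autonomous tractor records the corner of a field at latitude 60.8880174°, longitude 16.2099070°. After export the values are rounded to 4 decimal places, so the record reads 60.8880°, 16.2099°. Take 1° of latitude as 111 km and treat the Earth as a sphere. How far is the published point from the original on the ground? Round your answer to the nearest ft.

6 ft

Δlat = 60.8880174 − 60.8880 = +0.0000174°; Δlon = 16.2099070 − 16.2099 = +0.0000070°.
North–south shift: 0.0000174 × 111000 = 1.9314 m.
E–W at 60.888°: 0.0000070° × 111000 × cos 60.888° = 0.0000070 × 111000 × 0.4865 ≈ 0.378025 m.
Hypotenuse of the two orthogonal shifts: √(1.9314² + 0.378025²) = 1.96805 m.
Converting: 1.96805 m × 3.2808 ft/m ≈ 6.4568 ft.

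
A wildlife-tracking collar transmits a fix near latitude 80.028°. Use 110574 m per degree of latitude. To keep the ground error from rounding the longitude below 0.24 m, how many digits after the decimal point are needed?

5

At 80.028° one degree of longitude covers 110574 × cos 80.028° ≈ 110574 × 0.1732 ≈ 19147.8 m.
With N decimal places the half-ulp bound is 0.5·10⁻ᴺ°, or 0.5·10⁻ᴺ × 19147.8 m on the ground.
Need 0.5 × 19147.8 × 10⁻ᴺ ≤ 0.24 → 10⁻ᴺ ≤ 2.507e-05, so N ≥ 4.60.
At 4 places the error can reach 0.957 m, but 5 places keeps it to 0.0957 m.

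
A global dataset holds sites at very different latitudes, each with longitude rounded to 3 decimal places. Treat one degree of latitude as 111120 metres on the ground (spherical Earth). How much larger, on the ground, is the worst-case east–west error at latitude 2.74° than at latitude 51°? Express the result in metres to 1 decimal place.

20.5 metres

Rounding to 3 decimal places leaves the longitude within ±0.0005° of the true value.
At 2.74°: 0.0005° × 111120 × cos 2.74° = 0.0005 × 111120 × 0.9989 ≈ 55.496 m.
At 51°: 0.0005° × 111120 × cos 51° = 0.0005 × 111120 × 0.6293 ≈ 34.965 m.
Difference: 55.496 − 34.965 = 20.531 m.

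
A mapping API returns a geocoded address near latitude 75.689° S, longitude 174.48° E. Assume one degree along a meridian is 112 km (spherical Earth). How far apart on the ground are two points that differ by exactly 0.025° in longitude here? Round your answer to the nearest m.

0.025° of longitude at 75.689° is 0.025 × 112000 × cos 75.689° ≈ 0.025 × 27684.7 = 692.118 m.

692 m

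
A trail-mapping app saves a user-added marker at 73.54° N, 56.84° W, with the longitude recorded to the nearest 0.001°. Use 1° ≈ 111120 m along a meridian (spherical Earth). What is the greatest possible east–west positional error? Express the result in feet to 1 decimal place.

Rounding to 3 decimal places leaves the longitude within ±0.0005° of the true value.
One degree of longitude at 73.54° is 111120 × cos 73.54° ≈ 111120 × 0.2833 = 31485.4 m.
So at most 0.0005° × 31485.4 ≈ 15.7427 m east–west.
In feet: 15.7427 m ÷ 0.3048 ≈ 51.649 ft.

51.6 feet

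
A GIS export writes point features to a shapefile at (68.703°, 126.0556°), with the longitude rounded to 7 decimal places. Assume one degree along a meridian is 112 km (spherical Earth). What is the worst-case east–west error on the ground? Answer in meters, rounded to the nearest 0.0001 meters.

Rounding to 7 decimal places leaves the longitude within ±5e-08° of the true value.
One degree of longitude at 68.703° is 112000 × cos 68.703° ≈ 112000 × 0.3632 = 40678.7 m.
Maximum E–W displacement: 5e-08 × 40678.7 = 0.00203393 m.

0.0020 meters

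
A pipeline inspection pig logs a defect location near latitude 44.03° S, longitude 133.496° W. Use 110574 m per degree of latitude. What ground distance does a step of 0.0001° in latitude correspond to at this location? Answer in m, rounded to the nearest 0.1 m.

11.1 m

Along a meridian 0.0001° is 0.0001 × 110574 = 11.0574 m.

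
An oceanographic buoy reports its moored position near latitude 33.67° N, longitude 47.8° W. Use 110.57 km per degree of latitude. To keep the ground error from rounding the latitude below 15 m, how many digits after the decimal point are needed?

4 decimal places

One degree of latitude covers 110570 m.
N decimal places → at most half a unit in the last place, 0.5 × 10⁻ᴺ° = 110570/2 × 10⁻ᴺ m.
Need 0.5 × 110570 × 10⁻ᴺ ≤ 15 → 10⁻ᴺ ≤ 2.713e-04, so N ≥ 3.57.
N = 3 would give 55.3 m (too coarse); N = 4 gives 5.53 m ≤ 15 m.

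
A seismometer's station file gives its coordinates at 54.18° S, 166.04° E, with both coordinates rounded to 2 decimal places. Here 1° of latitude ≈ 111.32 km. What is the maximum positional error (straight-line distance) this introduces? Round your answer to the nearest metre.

645 metres

Rounding to 2 decimal places leaves each coordinate within ±0.005° of the true value.
N–S: 0.005° × 111320 m/° = 556.6 m.
E–W at 54.18°: 0.005° × 111320 × cos 54.18° = 0.005 × 111320 × 0.5852 ≈ 325.745 m.
Worst case both components are at the extreme and orthogonal: √(556.6² + 325.745²) ≈ 644.913 m.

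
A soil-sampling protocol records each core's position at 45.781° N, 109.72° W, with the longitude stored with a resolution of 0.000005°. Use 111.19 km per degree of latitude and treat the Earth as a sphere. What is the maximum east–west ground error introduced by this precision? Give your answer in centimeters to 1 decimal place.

With a 0.000005° grid the true value lies within half a step, ±0.000005°/2 = ±2.5e-06°, of the stored one.
At latitude 45.781° a degree of longitude spans 111190 m × cos 45.781° = 111190 × 0.6974 ≈ 77544.2 m.
East–west error: 2.5e-06° × 77544.2 m/° ≈ 0.193861 m.
That is 0.193861 m = 19.386 cm.

19.4 centimeters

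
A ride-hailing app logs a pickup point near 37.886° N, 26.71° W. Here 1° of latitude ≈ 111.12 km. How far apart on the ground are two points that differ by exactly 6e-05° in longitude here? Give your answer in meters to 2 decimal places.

6e-05° of longitude at 37.886° is 6e-05 × 111120 × cos 37.886° ≈ 6e-05 × 87699.7 = 5.26198 m.

5.26 meters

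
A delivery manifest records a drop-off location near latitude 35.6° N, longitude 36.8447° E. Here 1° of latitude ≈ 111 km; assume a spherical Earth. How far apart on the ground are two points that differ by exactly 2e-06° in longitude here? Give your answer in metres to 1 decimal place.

2e-06° of longitude at 35.6° is 2e-06 × 111000 × cos 35.6° ≈ 2e-06 × 90254.2 = 0.180508 m.

0.2 metres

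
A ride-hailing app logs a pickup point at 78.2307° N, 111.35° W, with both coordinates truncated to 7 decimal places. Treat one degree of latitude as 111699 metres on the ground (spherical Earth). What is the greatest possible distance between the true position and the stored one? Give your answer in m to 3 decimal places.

Truncating at 7 decimal places can drop up to a full unit in the last place, so each coordinate may be off by as much as 1e-07°.
N–S: 1e-07° × 111699 m/° = 0.0111699 m.
Longitude error → 1e-07 × 111699 × cos 78.2307° = 1e-07 × 111699 × 0.2040 ≈ 0.00227834 m.
The two errors are perpendicular, so the maximum displacement is √(0.0111699² + 0.00227834²) ≈ 0.0113999 m.

0.011 m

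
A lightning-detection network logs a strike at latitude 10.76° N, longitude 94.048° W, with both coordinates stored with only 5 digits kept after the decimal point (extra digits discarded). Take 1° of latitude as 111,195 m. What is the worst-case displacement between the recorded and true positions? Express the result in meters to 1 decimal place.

Truncating at 5 decimal places can drop up to a full unit in the last place, so each coordinate may be off by as much as 1e-05°.
N–S: 1e-05° × 111195 m/° = 1.11195 m.
Longitude error → 1e-05 × 111195 × cos 10.76° = 1e-05 × 111195 × 0.9824 ≈ 1.0924 m.
Combining orthogonally: (1.11195² + 1.0924²)^½ ≈ 1.55877 m.

1.6 meters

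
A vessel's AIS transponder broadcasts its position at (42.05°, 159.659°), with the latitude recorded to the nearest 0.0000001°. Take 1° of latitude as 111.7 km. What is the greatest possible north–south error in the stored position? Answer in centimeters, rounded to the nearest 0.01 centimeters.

Rounding to 7 decimal places leaves the latitude within ±5e-08° of the true value.
Along the meridian that is 5e-08° × 111700 m/° = 0.005585 m.
That is 0.005585 m = 0.5585 cm.

0.56 centimeters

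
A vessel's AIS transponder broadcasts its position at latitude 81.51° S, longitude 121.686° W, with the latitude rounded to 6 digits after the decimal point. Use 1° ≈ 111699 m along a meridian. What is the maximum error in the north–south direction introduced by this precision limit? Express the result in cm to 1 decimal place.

Rounding to 6 decimal places leaves the latitude within ±5e-07° of the true value.
So the N–S error is at most 5e-07 × 111699 = 0.0558495 m.
That is 0.0558495 m = 5.5849 cm.

5.6 cm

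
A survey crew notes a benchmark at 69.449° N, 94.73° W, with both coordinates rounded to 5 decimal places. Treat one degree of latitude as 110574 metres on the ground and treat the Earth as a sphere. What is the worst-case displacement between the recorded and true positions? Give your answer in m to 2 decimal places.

Rounding to 5 decimal places leaves each coordinate within ±5e-06° of the true value.
Latitude error → 5e-06 × 110574 = 0.55287 m along the meridian.
East–west component at 69.449°: 5e-06° × 110574 × cos 69.449° ≈ 5e-06 × 38816 ≈ 0.19408 m.
The two errors are perpendicular, so the maximum displacement is √(0.55287² + 0.19408²) ≈ 0.585946 m.

0.59 m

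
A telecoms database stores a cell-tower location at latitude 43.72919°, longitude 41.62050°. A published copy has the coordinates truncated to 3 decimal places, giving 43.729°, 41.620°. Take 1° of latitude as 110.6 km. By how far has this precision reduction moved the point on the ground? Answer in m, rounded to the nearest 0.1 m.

Δlat = 43.72919 − 43.729 = +0.00019°; Δlon = 41.62050 − 41.620 = +0.00050°.
North–south shift: 0.00019 × 110600 = 21.014 m.
East–west at this latitude: 0.00050° × 110600 × cos 43.729° ≈ 0.00050 × 79921.5 = 39.9607 m.
Combined displacement = (21.014² + 39.9607²)^½ ≈ 45.1492 m.

45.1 m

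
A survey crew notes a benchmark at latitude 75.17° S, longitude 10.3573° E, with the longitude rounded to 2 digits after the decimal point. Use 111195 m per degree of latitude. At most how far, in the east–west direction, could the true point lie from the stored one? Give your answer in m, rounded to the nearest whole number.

Rounding to 2 decimal places leaves the longitude within ±0.005° of the true value.
One degree of longitude at 75.17° is 111195 × cos 75.17° ≈ 111195 × 0.2560 = 28460.6 m.
East–west error: 0.005° × 28460.6 m/° ≈ 142.303 m.

142 m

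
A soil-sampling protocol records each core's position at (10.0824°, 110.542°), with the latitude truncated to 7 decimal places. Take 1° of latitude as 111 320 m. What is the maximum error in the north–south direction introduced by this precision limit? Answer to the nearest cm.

Truncating at 7 decimal places can drop up to a full unit in the last place, so the latitude may be off by as much as 1e-07°.
So the N–S error is at most 1e-07 × 111320 = 0.011132 m.
That is 0.011132 m = 1.1132 cm.

1 cm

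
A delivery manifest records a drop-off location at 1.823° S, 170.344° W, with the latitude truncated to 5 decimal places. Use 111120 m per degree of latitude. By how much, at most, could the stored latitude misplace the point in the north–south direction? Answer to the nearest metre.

1 metres

Truncating at 5 decimal places can drop up to a full unit in the last place, so the latitude may be off by as much as 1e-05°.
So the N–S error is at most 1e-05 × 111120 = 1.1112 m.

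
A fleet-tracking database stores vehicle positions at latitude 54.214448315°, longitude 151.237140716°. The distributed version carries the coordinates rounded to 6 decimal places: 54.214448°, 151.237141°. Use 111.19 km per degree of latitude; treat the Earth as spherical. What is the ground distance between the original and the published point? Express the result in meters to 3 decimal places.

0.040 meters

The latitude changed by +0.000000315° and the longitude by -0.000000284°.
N–S: 0.000000315° × 111190 m/° = 0.0350249 m.
East–west at this latitude: -0.000000284° × 111190 × cos 54.2144° ≈ -0.000000284 × 65018.7 = -0.0184653 m.
Hypotenuse of the two orthogonal shifts: √(0.0350249² + 0.0184653²) = 0.0395943 m.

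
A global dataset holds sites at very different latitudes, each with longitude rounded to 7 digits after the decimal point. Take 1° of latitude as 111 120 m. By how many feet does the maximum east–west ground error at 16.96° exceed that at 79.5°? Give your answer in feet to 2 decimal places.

0.01 feet

Rounding to 7 decimal places leaves the longitude within ±5e-08° of the true value.
At 16.96°: 5e-08° × 111120 × cos 16.96° = 5e-08 × 111120 × 0.9565 ≈ 0.0053144 m.
At 79.5°: 5e-08° × 111120 × cos 79.5° = 5e-08 × 111120 × 0.1822 ≈ 0.0010125 m.
Difference: 0.0053144 − 0.0010125 = 0.0043019 m.
In feet: 0.00430186 m ÷ 0.3048 ≈ 0.014114 ft.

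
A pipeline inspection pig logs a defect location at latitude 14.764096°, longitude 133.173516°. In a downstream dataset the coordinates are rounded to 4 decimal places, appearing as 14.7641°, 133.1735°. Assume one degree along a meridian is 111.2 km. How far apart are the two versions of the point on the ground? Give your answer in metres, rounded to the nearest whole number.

2 metres

The latitude changed by -0.000004° and the longitude by +0.000016°.
N–S: -0.000004° × 111200 m/° = -0.4448 m.
E–W at 14.7641°: 0.000016° × 111200 × cos 14.7641° = 0.000016 × 111200 × 0.9670 ≈ 1.72046 m.
Hypotenuse of the two orthogonal shifts: √(0.4448² + 1.72046²) = 1.77703 m.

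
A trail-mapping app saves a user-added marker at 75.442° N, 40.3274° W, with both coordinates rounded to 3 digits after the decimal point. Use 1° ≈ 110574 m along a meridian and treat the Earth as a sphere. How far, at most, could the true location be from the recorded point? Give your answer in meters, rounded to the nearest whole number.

Rounding to 3 decimal places leaves each coordinate within ±0.0005° of the true value.
North–south component: 0.0005° × 110574 = 55.287 m.
E–W at 75.442°: 0.0005° × 110574 × cos 75.442° = 0.0005 × 110574 × 0.2514 ≈ 13.8969 m.
Worst case both components are at the extreme and orthogonal: √(55.287² + 13.8969²) ≈ 57.0068 m.

57 meters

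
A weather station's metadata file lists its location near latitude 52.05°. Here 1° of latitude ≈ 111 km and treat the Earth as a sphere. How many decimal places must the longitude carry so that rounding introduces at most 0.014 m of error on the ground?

At 52.05° one degree of longitude covers 111000 × cos 52.05° ≈ 111000 × 0.6150 ≈ 68262.1 m.
With N decimal places the half-ulp bound is 0.5·10⁻ᴺ°, or 0.5·10⁻ᴺ × 68262.1 m on the ground.
Need 0.5 × 68262.1 × 10⁻ᴺ ≤ 0.014 → 10⁻ᴺ ≤ 4.102e-07, so N ≥ 6.39.
N = 6 would give 0.0341 m (too coarse); N = 7 gives 0.00341 m ≤ 0.014 m.

7 decimal places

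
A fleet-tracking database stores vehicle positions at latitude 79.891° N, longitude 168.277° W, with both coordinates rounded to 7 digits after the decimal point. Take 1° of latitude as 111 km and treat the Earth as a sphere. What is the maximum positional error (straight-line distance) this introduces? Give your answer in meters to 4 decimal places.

0.0056 meters

Rounding to 7 decimal places leaves each coordinate within ±5e-08° of the true value.
North–south component: 5e-08° × 111000 = 0.00555 m.
East–west component at 79.891°: 5e-08° × 111000 × cos 79.891° ≈ 5e-08 × 19482.9 ≈ 0.000974144 m.
Combining orthogonally: (0.00555² + 0.000974144²)^½ ≈ 0.00563484 m.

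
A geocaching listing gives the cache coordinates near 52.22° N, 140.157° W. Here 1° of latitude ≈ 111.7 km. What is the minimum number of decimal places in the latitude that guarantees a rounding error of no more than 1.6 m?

One degree of latitude covers 111700 m.
N decimal places → at most half a unit in the last place, 0.5 × 10⁻ᴺ° = 111700/2 × 10⁻ᴺ m.
Setting 55850 × 10⁻ᴺ ≤ 1.6 gives 10ᴺ ≥ 3.491e+04, i.e. N ≥ 4.54.
So 5 decimal places suffice (0.558 m); 4 would allow up to 5.58 m.

5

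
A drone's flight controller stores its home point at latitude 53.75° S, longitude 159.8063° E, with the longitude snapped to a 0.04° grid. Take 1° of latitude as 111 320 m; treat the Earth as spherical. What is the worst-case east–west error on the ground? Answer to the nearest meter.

1316 meters

With a 0.04° grid the true value lies within half a step, ±0.04°/2 = ±0.02°, of the stored one.
Parallels shrink by cos φ, so at 53.75° a degree of longitude is 111320 × 0.5913 ≈ 65824.6 m.
So at most 0.02° × 65824.6 ≈ 1316.49 m east–west.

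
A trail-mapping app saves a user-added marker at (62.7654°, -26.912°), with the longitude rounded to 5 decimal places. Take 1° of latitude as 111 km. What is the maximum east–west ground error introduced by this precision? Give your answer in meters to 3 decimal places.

0.254 meters

Rounding to 5 decimal places leaves the longitude within ±5e-06° of the true value.
At latitude 62.7654° a degree of longitude spans 111000 m × cos 62.7654° = 111000 × 0.4576 ≈ 50797.5 m.
So at most 5e-06° × 50797.5 ≈ 0.253987 m east–west.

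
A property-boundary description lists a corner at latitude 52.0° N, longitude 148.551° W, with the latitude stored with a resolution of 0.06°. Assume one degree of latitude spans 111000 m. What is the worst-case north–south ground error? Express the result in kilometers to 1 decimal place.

With a 0.06° grid the true value lies within half a step, ±0.06°/2 = ±0.03°, of the stored one.
Along the meridian that is 0.03° × 111000 m/° = 3330 m.
That is 3330 m = 3.33 km.

3.3 kilometers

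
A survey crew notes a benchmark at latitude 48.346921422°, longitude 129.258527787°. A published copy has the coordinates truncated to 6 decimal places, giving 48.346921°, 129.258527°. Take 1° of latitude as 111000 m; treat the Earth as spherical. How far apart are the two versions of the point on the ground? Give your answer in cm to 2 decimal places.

The latitude changed by +0.000000422° and the longitude by +0.000000787°.
N–S: 0.000000422° × 111000 m/° = 0.046842 m.
E–W at 48.3469°: 0.000000787° × 111000 × cos 48.3469° = 0.000000787 × 111000 × 0.6646 ≈ 0.0580591 m.
Hypotenuse of the two orthogonal shifts: √(0.046842² + 0.0580591²) = 0.0745991 m.
That is 0.0745991 m = 7.4599 cm.

7.46 cm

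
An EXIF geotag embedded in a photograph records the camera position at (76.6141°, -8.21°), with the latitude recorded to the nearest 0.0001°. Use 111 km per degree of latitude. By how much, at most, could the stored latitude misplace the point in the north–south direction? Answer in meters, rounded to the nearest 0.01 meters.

Rounding to 4 decimal places leaves the latitude within ±5e-05° of the true value.
Along the meridian that is 5e-05° × 111000 m/° = 5.55 m.

5.55 meters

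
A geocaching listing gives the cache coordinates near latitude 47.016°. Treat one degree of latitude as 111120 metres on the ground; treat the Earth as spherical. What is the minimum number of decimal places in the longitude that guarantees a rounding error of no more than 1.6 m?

5 decimal places

At 47.016° one degree of longitude covers 111120 × cos 47.016° ≈ 111120 × 0.6818 ≈ 75761 m.
Rounding to N decimal places gives at most 0.5 × 10⁻ᴺ degrees of error, i.e. 0.5 × 10⁻ᴺ × 75761 m.
Need 0.5 × 75761 × 10⁻ᴺ ≤ 1.6 → 10⁻ᴺ ≤ 4.224e-05, so N ≥ 4.37.
At 4 places the error can reach 3.79 m, but 5 places keeps it to 0.379 m.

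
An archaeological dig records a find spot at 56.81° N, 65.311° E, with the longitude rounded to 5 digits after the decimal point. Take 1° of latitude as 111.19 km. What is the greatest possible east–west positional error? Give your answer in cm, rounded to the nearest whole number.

Rounding to 5 decimal places leaves the longitude within ±5e-06° of the true value.
One degree of longitude at 56.81° is 111190 × cos 56.81° ≈ 111190 × 0.5474 = 60867.3 m.
East–west error: 5e-06° × 60867.3 m/° ≈ 0.304337 m.
That is 0.304337 m = 30.434 cm.

30 cm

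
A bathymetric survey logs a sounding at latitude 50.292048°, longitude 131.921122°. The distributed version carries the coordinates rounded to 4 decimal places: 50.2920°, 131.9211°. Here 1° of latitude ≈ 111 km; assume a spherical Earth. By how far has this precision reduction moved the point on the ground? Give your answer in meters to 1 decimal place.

5.6 meters

Δlat = 50.292048 − 50.2920 = +0.000048°; Δlon = 131.921122 − 131.9211 = +0.000022°.
North–south shift: 0.000048 × 111000 = 5.328 m.
E–W at 50.292°: 0.000022° × 111000 × cos 50.292° = 0.000022 × 111000 × 0.6389 ≈ 1.56013 m.
Combined displacement = (5.328² + 1.56013²)^½ ≈ 5.55172 m.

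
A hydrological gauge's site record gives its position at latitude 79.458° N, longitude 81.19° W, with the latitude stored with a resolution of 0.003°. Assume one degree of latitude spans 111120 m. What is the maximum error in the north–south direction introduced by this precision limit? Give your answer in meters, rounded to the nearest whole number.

167 meters

With a 0.003° grid the true value lies within half a step, ±0.003°/2 = ±0.0015°, of the stored one.
So the N–S error is at most 0.0015 × 111120 = 166.68 m.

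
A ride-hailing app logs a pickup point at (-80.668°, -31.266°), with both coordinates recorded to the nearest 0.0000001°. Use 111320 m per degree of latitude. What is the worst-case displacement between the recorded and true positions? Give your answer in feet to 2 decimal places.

0.02 feet

Rounding to 7 decimal places leaves each coordinate within ±5e-08° of the true value.
Latitude error → 5e-08 × 111320 = 0.005566 m along the meridian.
E–W at 80.668°: 5e-08° × 111320 × cos 80.668° = 5e-08 × 111320 × 0.1622 ≈ 0.000902555 m.
Combining orthogonally: (0.005566² + 0.000902555²)^½ ≈ 0.0056387 m.
In feet: 0.0056387 m ÷ 0.3048 ≈ 0.0185 ft.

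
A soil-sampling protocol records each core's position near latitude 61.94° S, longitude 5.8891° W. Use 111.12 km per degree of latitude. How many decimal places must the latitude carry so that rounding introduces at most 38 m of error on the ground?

One degree of latitude covers 111120 m.
With N decimal places the half-ulp bound is 0.5·10⁻ᴺ°, or 0.5·10⁻ᴺ × 111120 m on the ground.
Setting 55560 × 10⁻ᴺ ≤ 38 gives 10ᴺ ≥ 1462, i.e. N ≥ 3.16.
At 3 places the error can reach 55.6 m, but 4 places keeps it to 5.56 m.

4 decimal places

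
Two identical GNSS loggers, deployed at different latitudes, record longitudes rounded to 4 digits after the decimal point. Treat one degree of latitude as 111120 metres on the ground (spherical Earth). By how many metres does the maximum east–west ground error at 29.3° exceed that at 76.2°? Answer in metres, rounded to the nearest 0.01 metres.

Rounding to 4 decimal places leaves the longitude within ±5e-05° of the true value.
At 29.3°: 5e-05° × 111120 × cos 29.3° = 5e-05 × 111120 × 0.8721 ≈ 4.8452 m.
Error at 76.2° = 5e-05° × 111120 × cos 76.2° ≈ 5.556 × 0.2385 = 1.3253 m.
Difference: 4.8452 − 1.3253 = 3.5199 m.

3.52 metres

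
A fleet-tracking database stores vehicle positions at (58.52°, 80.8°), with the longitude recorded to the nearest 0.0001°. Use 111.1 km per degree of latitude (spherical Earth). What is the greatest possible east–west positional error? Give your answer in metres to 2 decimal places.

2.90 metres

Rounding to 4 decimal places leaves the longitude within ±5e-05° of the true value.
Parallels shrink by cos φ, so at 58.52° a degree of longitude is 111100 × 0.5222 ≈ 58016.5 m.
East–west error: 5e-05° × 58016.5 m/° ≈ 2.90083 m.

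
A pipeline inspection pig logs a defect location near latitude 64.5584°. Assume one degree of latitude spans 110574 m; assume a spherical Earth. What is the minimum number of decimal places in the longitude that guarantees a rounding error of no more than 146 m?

3 decimal places

At 64.5584° one degree of longitude covers 110574 × cos 64.5584° ≈ 110574 × 0.4296 ≈ 47501.6 m.
With N decimal places the half-ulp bound is 0.5·10⁻ᴺ°, or 0.5·10⁻ᴺ × 47501.6 m on the ground.
Setting 23750.8 × 10⁻ᴺ ≤ 146 gives 10ᴺ ≥ 162.7, i.e. N ≥ 2.21.
N = 2 would give 238 m (too coarse); N = 3 gives 23.8 m ≤ 146 m.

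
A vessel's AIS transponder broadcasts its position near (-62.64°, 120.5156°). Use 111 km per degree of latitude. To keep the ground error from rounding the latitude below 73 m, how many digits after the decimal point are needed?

3 decimal places

One degree of latitude covers 111000 m.
N decimal places → at most half a unit in the last place, 0.5 × 10⁻ᴺ° = 111000/2 × 10⁻ᴺ m.
Setting 55500 × 10⁻ᴺ ≤ 73 gives 10ᴺ ≥ 760.3, i.e. N ≥ 2.88.
At 2 places the error can reach 555 m, but 3 places keeps it to 55.5 m.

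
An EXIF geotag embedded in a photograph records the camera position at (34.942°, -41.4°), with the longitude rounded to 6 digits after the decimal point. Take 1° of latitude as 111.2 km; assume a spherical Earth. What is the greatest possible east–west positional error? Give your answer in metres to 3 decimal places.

Rounding to 6 decimal places leaves the longitude within ±5e-07° of the true value.
Parallels shrink by cos φ, so at 34.942° a degree of longitude is 111200 × 0.8197 ≈ 91154.2 m.
So at most 5e-07° × 91154.2 ≈ 0.0455771 m east–west.

0.046 metres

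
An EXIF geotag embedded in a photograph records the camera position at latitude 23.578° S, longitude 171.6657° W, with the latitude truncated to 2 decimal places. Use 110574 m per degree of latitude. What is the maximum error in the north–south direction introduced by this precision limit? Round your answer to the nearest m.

1106 m

Truncating at 2 decimal places can drop up to a full unit in the last place, so the latitude may be off by as much as 0.01°.
Along the meridian that is 0.01° × 110574 m/° = 1105.74 m.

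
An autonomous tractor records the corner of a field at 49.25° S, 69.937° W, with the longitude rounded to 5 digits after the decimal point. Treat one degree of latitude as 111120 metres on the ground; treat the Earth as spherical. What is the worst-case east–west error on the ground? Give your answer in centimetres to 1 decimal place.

Rounding to 5 decimal places leaves the longitude within ±5e-06° of the true value.
At latitude 49.25° a degree of longitude spans 111120 m × cos 49.25° = 111120 × 0.6528 ≈ 72534.7 m.
So at most 5e-06° × 72534.7 ≈ 0.362673 m east–west.
That is 0.362673 m = 36.267 cm.

36.3 centimetres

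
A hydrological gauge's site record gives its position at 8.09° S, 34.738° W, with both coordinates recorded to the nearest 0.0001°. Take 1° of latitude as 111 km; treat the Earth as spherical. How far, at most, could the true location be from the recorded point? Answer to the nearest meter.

Rounding to 4 decimal places leaves each coordinate within ±5e-05° of the true value.
N–S: 5e-05° × 111000 m/° = 5.55 m.
Longitude error → 5e-05 × 111000 × cos 8.09° = 5e-05 × 111000 × 0.9900 ≈ 5.49477 m.
The two errors are perpendicular, so the maximum displacement is √(5.55² + 5.49477²) ≈ 7.80993 m.

8 meters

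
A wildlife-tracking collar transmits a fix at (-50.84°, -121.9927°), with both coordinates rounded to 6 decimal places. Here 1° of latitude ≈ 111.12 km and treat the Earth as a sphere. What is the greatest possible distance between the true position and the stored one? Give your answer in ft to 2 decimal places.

Rounding to 6 decimal places leaves each coordinate within ±5e-07° of the true value.
Latitude error → 5e-07 × 111120 = 0.05556 m along the meridian.
Longitude error → 5e-07 × 111120 × cos 50.84° = 5e-07 × 111120 × 0.6315 ≈ 0.0350855 m.
Worst case both components are at the extreme and orthogonal: √(0.05556² + 0.0350855²) ≈ 0.0657108 m.
Converting: 0.0657108 m × 3.2808 ft/m ≈ 0.21559 ft.

0.22 ft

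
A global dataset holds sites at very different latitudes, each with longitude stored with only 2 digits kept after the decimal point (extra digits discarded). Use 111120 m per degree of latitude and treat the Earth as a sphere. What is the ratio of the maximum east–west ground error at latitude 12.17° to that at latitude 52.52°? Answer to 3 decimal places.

Truncating at 2 decimal places can drop up to a full unit in the last place, so the longitude may be off by as much as 0.01°.
Error at 12.17° = 0.01° × 111120 × cos 12.17° ≈ 1111.2 × 0.9775 = 1086.2 m.
Error at 52.52° = 0.01° × 111120 × cos 52.52° ≈ 1111.2 × 0.6085 = 676.15 m.
The ratio reduces to cos 12.17° / cos 52.52° = 0.9775/0.6085 ≈ 1.6065.

1.606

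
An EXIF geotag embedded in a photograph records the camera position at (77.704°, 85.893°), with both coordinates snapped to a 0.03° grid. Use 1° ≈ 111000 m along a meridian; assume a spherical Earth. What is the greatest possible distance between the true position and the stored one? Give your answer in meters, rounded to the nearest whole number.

1702 meters

With a 0.03° grid the true value lies within half a step, ±0.03°/2 = ±0.015°, of the stored one.
Latitude error → 0.015 × 111000 = 1665 m along the meridian.
Longitude error → 0.015 × 111000 × cos 77.704° = 0.015 × 111000 × 0.2130 ≈ 354.582 m.
The two errors are perpendicular, so the maximum displacement is √(1665² + 354.582²) ≈ 1702.34 m.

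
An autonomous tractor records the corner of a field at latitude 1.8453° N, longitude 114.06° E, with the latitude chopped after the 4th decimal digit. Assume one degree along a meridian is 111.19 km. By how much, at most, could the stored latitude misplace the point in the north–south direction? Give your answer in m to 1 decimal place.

11.1 m

Truncating at 4 decimal places can drop up to a full unit in the last place, so the latitude may be off by as much as 0.0001°.
So the N–S error is at most 0.0001 × 111190 = 11.119 m.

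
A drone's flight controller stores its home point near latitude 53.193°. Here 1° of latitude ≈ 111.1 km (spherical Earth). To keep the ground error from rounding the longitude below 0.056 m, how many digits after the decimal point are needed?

6 decimal places

At 53.193° one degree of longitude covers 111100 × cos 53.193° ≈ 111100 × 0.5991 ≈ 66562.4 m.
With N decimal places the half-ulp bound is 0.5·10⁻ᴺ°, or 0.5·10⁻ᴺ × 66562.4 m on the ground.
Setting 33281.2 × 10⁻ᴺ ≤ 0.056 gives 10ᴺ ≥ 5.943e+05, i.e. N ≥ 5.77.
N = 5 would give 0.333 m (too coarse); N = 6 gives 0.0333 m ≤ 0.056 m.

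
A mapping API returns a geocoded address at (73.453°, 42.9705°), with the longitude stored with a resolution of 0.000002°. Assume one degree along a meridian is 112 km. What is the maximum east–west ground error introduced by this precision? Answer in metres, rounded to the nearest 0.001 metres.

With a 0.000002° grid the true value lies within half a step, ±0.000002°/2 = ±1e-06°, of the stored one.
One degree of longitude at 73.453° is 112000 × cos 73.453° ≈ 112000 × 0.2848 = 31897.8 m.
Maximum E–W displacement: 1e-06 × 31897.8 = 0.0318978 m.

0.032 metres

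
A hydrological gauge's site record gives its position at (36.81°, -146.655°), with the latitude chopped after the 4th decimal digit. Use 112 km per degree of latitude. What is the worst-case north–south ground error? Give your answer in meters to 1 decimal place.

Truncating at 4 decimal places can drop up to a full unit in the last place, so the latitude may be off by as much as 0.0001°.
North–south distance: 0.0001° × 112000 m/° = 11.2 m.

11.2 meters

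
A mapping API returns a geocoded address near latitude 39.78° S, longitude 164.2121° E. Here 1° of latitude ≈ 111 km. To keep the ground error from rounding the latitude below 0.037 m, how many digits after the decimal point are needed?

One degree of latitude covers 111000 m.
N decimal places → at most half a unit in the last place, 0.5 × 10⁻ᴺ° = 111000/2 × 10⁻ᴺ m.
Setting 55500 × 10⁻ᴺ ≤ 0.037 gives 10ᴺ ≥ 1.5e+06, i.e. N ≥ 6.18.
N = 6 would give 0.0555 m (too coarse); N = 7 gives 0.00555 m ≤ 0.037 m.

7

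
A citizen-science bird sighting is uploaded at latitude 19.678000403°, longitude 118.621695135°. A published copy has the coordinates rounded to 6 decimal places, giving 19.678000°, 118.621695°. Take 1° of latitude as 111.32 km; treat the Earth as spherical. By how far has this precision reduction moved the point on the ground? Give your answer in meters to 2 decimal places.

0.05 meters

The latitude changed by +0.000000403° and the longitude by +0.000000135°.
N–S: 0.000000403° × 111320 m/° = 0.044862 m.
East–west at this latitude: 0.000000135° × 111320 × cos 19.678° ≈ 0.000000135 × 104819 = 0.0141506 m.
Combined displacement = (0.044862² + 0.0141506²)^½ ≈ 0.0470408 m.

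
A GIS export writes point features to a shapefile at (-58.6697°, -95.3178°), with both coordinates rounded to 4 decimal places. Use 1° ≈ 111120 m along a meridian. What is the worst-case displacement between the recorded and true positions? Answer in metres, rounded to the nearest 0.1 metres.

6.3 metres

Rounding to 4 decimal places leaves each coordinate within ±5e-05° of the true value.
North–south component: 5e-05° × 111120 = 5.556 m.
East–west component at 58.6697°: 5e-05° × 111120 × cos 58.6697° ≈ 5e-05 × 57779.2 ≈ 2.88896 m.
The two errors are perpendicular, so the maximum displacement is √(5.556² + 2.88896²) ≈ 6.26221 m.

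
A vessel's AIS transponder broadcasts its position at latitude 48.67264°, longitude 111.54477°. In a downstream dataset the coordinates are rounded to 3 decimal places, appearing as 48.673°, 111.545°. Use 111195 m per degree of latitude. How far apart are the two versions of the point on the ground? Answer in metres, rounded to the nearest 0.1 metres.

The latitude changed by -0.00036° and the longitude by -0.00023°.
North–south shift: -0.00036 × 111195 = -40.0302 m.
East–west at this latitude: -0.00023° × 111195 × cos 48.673° ≈ -0.00023 × 73428.2 = -16.8885 m.
Hypotenuse of the two orthogonal shifts: √(40.0302² + 16.8885²) = 43.447 m.

43.4 metres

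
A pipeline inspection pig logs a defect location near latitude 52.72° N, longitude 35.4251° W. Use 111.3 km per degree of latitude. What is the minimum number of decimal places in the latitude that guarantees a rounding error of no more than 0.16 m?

6

One degree of latitude covers 111300 m.
With N decimal places the half-ulp bound is 0.5·10⁻ᴺ°, or 0.5·10⁻ᴺ × 111300 m on the ground.
Setting 55650 × 10⁻ᴺ ≤ 0.16 gives 10ᴺ ≥ 3.478e+05, i.e. N ≥ 5.54.
N = 5 would give 0.556 m (too coarse); N = 6 gives 0.0556 m ≤ 0.16 m.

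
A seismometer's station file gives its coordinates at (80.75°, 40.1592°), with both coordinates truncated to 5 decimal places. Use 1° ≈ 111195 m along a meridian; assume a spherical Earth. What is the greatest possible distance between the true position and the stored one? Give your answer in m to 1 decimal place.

Truncating at 5 decimal places can drop up to a full unit in the last place, so each coordinate may be off by as much as 1e-05°.
Latitude error → 1e-05 × 111195 = 1.11195 m along the meridian.
E–W at 80.75°: 1e-05° × 111195 × cos 80.75° = 1e-05 × 111195 × 0.1607 ≈ 0.178738 m.
Worst case both components are at the extreme and orthogonal: √(1.11195² + 0.178738²) ≈ 1.12622 m.

1.1 m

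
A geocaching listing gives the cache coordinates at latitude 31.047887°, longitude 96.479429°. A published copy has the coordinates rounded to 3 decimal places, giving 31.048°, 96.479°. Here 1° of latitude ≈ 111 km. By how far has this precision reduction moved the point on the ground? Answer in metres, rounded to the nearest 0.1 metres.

42.7 metres

Δlat = 31.047887 − 31.048 = -0.000113°; Δlon = 96.479429 − 96.479 = +0.000429°.
North–south shift: -0.000113 × 111000 = -12.543 m.
E–W at 31.048°: 0.000429° × 111000 × cos 31.048° = 0.000429 × 111000 × 0.8567 ≈ 40.7969 m.
Combined displacement = (12.543² + 40.7969²)^½ ≈ 42.6815 m.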